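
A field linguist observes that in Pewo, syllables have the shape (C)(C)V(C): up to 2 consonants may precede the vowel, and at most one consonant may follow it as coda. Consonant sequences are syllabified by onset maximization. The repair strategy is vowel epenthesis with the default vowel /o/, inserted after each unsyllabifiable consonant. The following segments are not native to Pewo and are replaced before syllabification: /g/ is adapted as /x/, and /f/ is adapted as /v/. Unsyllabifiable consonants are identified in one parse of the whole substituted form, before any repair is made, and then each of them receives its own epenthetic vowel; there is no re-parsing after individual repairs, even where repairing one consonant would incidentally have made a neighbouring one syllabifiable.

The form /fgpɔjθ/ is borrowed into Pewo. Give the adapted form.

voxpɔjθo

Substitution: /f/ → /v/, /g/ → /x/, giving /vxpɔjθ/.
Syllabifying with onset maximization leaves /v/, /θ/ stranded (at most one coda consonant is licensed; onsets may contain at most 2 consonants).
Inserting the epenthetic vowel yields /v/ → /vo/, /θ/ → /θo/.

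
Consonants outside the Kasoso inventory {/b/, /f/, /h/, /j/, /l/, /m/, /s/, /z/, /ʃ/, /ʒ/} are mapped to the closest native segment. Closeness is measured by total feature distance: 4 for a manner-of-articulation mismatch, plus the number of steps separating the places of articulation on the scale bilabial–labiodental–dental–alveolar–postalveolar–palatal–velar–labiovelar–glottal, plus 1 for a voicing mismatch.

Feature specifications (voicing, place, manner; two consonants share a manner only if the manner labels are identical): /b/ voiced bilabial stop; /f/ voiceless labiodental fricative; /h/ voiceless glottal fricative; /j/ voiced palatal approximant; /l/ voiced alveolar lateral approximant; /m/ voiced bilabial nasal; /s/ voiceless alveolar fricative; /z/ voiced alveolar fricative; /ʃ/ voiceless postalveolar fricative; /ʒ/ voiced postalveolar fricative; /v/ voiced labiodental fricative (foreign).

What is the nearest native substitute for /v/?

f

/f/ is closest: same manner (fricative), place distance 0 (labiodental→labiodental), voicing differs (+1); total 1. Next closest is /z/ at distance 2.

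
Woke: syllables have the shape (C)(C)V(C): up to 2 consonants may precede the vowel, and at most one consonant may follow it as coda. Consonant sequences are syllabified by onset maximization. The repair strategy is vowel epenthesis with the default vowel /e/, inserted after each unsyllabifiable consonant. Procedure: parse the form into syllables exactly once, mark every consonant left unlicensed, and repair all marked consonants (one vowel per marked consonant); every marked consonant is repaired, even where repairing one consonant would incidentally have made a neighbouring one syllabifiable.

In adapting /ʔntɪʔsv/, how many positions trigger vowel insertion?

The unsyllabifiable consonants are /ʔ/, /s/, /v/; each receives one epenthetic vowel.

3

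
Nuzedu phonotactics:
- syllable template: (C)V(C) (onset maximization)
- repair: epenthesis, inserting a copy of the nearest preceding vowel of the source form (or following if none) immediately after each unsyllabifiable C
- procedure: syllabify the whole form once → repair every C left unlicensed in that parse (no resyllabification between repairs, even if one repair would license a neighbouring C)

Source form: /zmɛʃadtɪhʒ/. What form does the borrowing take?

Syllabifying with onset maximization leaves /z/, /ʒ/ stranded (at most one coda consonant is licensed; onsets are limited to one consonant).
Each unlicensed consonant becomes the onset of a new syllable: /z/ → /zɛ/, /ʒ/ → /ʒɪ/.

zɛmɛʃadtɪhʒɪ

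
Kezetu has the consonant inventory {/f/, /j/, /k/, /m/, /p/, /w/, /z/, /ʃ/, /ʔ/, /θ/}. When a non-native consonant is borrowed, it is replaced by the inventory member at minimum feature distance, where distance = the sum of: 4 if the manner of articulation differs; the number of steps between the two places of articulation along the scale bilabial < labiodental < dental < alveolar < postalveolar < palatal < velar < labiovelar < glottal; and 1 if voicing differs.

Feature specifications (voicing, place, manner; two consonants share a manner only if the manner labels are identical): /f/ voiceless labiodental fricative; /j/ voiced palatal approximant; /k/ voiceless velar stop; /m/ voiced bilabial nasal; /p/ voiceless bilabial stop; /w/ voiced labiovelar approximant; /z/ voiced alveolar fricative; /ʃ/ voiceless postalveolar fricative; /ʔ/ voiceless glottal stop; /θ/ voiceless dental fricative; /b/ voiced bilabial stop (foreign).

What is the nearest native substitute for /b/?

p

/p/ is closest: same manner (stop), place distance 0 (bilabial→bilabial), voicing differs (+1); total 1. Next closest is /m/ at distance 4.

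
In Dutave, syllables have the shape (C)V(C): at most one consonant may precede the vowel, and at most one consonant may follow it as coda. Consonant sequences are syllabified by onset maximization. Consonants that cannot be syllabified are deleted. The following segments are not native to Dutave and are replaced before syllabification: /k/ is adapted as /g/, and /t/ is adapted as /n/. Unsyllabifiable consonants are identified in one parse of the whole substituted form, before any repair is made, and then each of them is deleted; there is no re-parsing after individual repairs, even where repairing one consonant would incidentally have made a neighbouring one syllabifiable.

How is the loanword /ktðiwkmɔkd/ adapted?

ðiwmɔg

Substitution: /k/ → /g/, /t/ → /n/, giving /gnðiwgmɔgd/.
Syllabifying with onset maximization leaves /g/, /n/, /g/, /d/ stranded (at most one coda consonant is licensed; onsets are limited to one consonant).
Deletion applies to /g/, /n/, /g/, /d/.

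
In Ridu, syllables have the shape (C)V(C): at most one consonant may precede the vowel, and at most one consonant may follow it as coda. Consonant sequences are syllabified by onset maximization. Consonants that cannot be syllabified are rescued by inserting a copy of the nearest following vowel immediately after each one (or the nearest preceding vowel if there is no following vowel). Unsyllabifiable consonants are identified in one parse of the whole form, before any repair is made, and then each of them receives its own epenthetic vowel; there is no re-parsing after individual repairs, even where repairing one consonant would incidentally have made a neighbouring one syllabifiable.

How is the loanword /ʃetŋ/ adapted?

ʃetŋe

Under (C)V(C), the unsyllabifiable consonants are /ŋ/ (at most one coda consonant is licensed; onsets are limited to one consonant).
Inserting the epenthetic vowel yields /ŋ/ → /ŋe/.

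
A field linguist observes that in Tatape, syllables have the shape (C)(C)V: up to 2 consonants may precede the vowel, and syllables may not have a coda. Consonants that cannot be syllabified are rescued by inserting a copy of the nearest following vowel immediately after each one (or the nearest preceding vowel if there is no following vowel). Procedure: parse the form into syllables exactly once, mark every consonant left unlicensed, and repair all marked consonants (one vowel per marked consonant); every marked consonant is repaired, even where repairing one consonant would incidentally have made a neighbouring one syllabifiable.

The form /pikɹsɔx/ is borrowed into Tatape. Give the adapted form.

pikɔɹsɔxɔ

The consonants /k/, /x/ cannot be parsed into a legal (C)(C)V syllable (no codas are permitted; onsets may contain at most 2 consonants).
Inserting the epenthetic vowel yields /k/ → /kɔ/, /x/ → /xɔ/.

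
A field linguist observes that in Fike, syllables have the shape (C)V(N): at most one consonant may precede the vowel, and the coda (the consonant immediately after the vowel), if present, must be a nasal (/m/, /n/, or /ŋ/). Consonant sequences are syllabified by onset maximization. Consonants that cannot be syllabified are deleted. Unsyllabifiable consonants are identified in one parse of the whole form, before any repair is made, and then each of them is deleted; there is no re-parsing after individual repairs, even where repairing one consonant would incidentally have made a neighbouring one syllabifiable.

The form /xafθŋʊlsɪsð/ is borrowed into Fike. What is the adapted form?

xaŋʊsɪ

Syllabifying with onset maximization leaves /f/, /θ/, /l/, /s/, /ð/ stranded (only a nasal (/m/, /n/, or /ŋ/) is licensed in coda position; onsets are limited to one consonant).
Deletion applies to /f/, /θ/, /l/, /s/, /ð/.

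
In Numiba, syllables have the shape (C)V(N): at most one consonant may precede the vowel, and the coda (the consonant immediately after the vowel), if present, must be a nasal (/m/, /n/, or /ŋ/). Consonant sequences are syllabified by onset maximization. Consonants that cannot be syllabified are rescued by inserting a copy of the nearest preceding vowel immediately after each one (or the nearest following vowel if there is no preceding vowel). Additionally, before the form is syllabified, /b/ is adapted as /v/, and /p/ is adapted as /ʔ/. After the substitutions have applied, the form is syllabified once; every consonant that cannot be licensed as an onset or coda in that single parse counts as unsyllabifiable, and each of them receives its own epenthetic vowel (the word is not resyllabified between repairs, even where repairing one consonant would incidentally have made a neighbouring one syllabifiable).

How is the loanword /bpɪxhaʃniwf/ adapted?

Substitution: /b/ → /v/, /p/ → /ʔ/, giving /vʔɪxhaʃniwf/.
Syllabifying with onset maximization leaves /v/, /x/, /ʃ/, /w/, /f/ stranded (only a nasal (/m/, /n/, or /ŋ/) is licensed in coda position; onsets are limited to one consonant).
Inserting the epenthetic vowel yields /v/ → /vɪ/, /x/ → /xɪ/, /ʃ/ → /ʃa/, /w/ → /wi/, /f/ → /fi/.

vɪʔɪxɪhaʃaniwifi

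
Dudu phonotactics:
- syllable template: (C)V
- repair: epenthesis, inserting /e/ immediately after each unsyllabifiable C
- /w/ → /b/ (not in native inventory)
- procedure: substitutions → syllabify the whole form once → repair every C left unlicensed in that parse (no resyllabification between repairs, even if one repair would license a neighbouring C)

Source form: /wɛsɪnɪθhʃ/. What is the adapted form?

Substitution: /w/ → /b/, giving /bɛsɪnɪθhʃ/.
Syllabifying with onset maximization leaves /θ/, /h/, /ʃ/ stranded (no codas are permitted; onsets are limited to one consonant).
Each unlicensed consonant becomes the onset of a new syllable: /θ/ → /θe/, /h/ → /he/, /ʃ/ → /ʃe/.

bɛsɪnɪθeheʃe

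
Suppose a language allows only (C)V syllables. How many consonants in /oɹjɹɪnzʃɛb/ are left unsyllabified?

5

Under (C)V, the unsyllabifiable consonants are /ɹ/, /j/, /n/, /z/, /b/ (no codas are permitted; onsets are limited to one consonant).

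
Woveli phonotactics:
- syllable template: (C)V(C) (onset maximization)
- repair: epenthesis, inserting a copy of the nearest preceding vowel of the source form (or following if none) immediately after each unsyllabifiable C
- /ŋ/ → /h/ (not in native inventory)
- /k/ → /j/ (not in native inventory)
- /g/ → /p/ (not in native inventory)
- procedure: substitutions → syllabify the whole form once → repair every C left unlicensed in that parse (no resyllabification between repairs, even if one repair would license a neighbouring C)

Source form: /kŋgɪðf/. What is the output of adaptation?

jɪhɪpɪðfɪ

Substitution: /k/ → /j/, /ŋ/ → /h/, /g/ → /p/, giving /jhpɪðf/.
Syllabifying with onset maximization leaves /j/, /h/, /f/ stranded (at most one coda consonant is licensed; onsets are limited to one consonant).
Inserting the epenthetic vowel yields /j/ → /jɪ/, /h/ → /hɪ/, /f/ → /fɪ/.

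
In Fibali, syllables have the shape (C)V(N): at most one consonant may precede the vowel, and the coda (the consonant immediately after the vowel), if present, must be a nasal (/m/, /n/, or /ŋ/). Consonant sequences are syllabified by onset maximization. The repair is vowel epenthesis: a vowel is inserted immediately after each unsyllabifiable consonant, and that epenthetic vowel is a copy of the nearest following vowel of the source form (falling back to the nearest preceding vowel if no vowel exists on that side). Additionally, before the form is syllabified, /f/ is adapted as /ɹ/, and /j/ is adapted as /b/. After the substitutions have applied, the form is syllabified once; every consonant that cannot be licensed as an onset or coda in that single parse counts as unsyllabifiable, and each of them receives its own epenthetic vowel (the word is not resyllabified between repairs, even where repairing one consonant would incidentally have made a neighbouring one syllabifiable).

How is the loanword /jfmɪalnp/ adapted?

bɪɹɪmɪalanapa

Substitution: /j/ → /b/, /f/ → /ɹ/, giving /bɹmɪalnp/.
The consonants /b/, /ɹ/, /l/, /n/, /p/ cannot be parsed into a legal (C)V(N) syllable (only a nasal (/m/, /n/, or /ŋ/) is licensed in coda position; onsets are limited to one consonant).
Inserting the epenthetic vowel yields /b/ → /bɪ/, /ɹ/ → /ɹɪ/, /l/ → /la/, /n/ → /na/, /p/ → /pa/.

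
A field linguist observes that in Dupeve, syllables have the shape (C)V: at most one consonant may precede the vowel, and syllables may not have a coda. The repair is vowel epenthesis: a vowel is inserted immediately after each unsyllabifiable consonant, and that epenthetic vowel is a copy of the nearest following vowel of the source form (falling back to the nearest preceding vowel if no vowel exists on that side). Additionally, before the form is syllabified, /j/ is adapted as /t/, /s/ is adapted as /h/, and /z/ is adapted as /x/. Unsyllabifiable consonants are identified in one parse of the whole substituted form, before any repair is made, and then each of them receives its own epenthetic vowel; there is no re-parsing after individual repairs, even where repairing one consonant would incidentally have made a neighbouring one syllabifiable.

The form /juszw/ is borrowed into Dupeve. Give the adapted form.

tuhuxuwu

Substitution: /j/ → /t/, /s/ → /h/, /z/ → /x/, giving /tuhxw/.
The consonants /h/, /x/, /w/ cannot be parsed into a legal (C)V syllable (no codas are permitted; onsets are limited to one consonant).
Epenthesis after each stranded consonant: /h/ → /hu/, /x/ → /xu/, /w/ → /wu/.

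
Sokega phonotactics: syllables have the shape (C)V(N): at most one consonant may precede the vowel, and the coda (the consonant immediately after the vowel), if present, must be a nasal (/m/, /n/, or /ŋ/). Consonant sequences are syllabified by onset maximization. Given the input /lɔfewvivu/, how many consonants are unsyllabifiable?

1

The consonants /w/ cannot be parsed into a legal (C)V(N) syllable (only a nasal (/m/, /n/, or /ŋ/) is licensed in coda position; onsets are limited to one consonant).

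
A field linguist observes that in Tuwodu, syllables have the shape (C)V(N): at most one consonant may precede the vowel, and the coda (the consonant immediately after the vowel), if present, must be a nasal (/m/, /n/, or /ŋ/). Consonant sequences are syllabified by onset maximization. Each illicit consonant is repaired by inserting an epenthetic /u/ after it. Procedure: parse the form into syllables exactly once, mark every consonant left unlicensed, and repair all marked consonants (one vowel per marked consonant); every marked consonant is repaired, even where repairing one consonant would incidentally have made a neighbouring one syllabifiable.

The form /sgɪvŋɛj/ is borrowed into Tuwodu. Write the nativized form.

The consonants /s/, /v/, /j/ cannot be parsed into a legal (C)V(N) syllable (only a nasal (/m/, /n/, or /ŋ/) is licensed in coda position; onsets are limited to one consonant).
Epenthesis after each stranded consonant: /s/ → /su/, /v/ → /vu/, /j/ → /ju/.

sugɪvuŋɛju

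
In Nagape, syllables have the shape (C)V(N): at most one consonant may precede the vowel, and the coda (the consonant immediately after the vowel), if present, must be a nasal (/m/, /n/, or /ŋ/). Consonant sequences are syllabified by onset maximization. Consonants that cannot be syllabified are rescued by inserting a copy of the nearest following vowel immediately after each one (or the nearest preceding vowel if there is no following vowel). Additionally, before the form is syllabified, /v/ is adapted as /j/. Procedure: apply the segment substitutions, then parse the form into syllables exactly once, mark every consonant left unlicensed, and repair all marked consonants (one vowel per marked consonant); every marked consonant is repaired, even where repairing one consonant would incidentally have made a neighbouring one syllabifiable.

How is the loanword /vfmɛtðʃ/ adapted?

Substitution: /v/ → /j/, giving /jfmɛtðʃ/.
Under (C)V(N), the unsyllabifiable consonants are /j/, /f/, /t/, /ð/, /ʃ/ (only a nasal (/m/, /n/, or /ŋ/) is licensed in coda position; onsets are limited to one consonant).
Epenthesis after each stranded consonant: /j/ → /jɛ/, /f/ → /fɛ/, /t/ → /tɛ/, /ð/ → /ðɛ/, /ʃ/ → /ʃɛ/.

jɛfɛmɛtɛðɛʃɛ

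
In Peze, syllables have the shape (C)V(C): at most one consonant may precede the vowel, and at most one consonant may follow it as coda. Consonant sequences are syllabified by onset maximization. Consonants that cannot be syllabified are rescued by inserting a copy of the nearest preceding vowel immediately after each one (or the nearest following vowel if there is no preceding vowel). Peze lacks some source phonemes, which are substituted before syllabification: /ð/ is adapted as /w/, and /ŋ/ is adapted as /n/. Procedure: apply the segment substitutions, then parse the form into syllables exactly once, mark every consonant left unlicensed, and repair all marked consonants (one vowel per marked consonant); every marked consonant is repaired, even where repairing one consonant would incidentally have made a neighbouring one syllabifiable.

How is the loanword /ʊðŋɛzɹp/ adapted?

Substitution: /ð/ → /w/, /ŋ/ → /n/, giving /ʊwnɛzɹp/.
The consonants /ɹ/, /p/ cannot be parsed into a legal (C)V(C) syllable (at most one coda consonant is licensed; onsets are limited to one consonant).
Inserting the epenthetic vowel yields /ɹ/ → /ɹɛ/, /p/ → /pɛ/.

ʊwnɛzɹɛpɛ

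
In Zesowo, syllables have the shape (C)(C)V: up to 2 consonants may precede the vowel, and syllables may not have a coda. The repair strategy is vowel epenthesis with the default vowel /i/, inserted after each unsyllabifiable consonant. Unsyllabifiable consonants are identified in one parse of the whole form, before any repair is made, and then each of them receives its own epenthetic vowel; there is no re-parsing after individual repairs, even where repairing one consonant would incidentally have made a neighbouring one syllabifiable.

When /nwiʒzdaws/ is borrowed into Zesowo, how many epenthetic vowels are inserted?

3

The unsyllabifiable consonants are /ʒ/, /w/, /s/; each receives one epenthetic vowel.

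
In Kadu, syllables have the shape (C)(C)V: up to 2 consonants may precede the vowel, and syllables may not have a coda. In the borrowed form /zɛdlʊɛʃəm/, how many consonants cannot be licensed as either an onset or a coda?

Under (C)(C)V, the unsyllabifiable consonants are /m/ (no codas are permitted; onsets may contain at most 2 consonants).

1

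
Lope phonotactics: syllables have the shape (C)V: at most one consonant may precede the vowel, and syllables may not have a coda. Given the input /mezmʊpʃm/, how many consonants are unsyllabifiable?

4

Syllabifying with onset maximization leaves /z/, /p/, /ʃ/, /m/ stranded (no codas are permitted; onsets are limited to one consonant).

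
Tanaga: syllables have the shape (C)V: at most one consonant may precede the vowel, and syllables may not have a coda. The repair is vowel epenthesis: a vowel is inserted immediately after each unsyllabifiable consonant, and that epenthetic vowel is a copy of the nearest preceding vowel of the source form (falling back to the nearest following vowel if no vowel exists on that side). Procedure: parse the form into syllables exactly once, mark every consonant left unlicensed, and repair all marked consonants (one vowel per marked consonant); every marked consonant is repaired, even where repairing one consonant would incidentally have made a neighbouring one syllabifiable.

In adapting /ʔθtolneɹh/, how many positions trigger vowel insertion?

The unsyllabifiable consonants are /ʔ/, /θ/, /l/, /ɹ/, /h/; each receives one epenthetic vowel.

5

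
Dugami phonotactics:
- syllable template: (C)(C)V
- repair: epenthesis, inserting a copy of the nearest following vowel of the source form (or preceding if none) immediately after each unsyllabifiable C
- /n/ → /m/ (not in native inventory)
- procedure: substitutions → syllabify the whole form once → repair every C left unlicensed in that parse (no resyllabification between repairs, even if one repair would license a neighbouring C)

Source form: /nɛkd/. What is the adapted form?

mɛkɛdɛ

Substitution: /n/ → /m/, giving /mɛkd/.
Syllabifying with onset maximization leaves /k/, /d/ stranded (no codas are permitted; onsets may contain at most 2 consonants).
Epenthesis after each stranded consonant: /k/ → /kɛ/, /d/ → /dɛ/.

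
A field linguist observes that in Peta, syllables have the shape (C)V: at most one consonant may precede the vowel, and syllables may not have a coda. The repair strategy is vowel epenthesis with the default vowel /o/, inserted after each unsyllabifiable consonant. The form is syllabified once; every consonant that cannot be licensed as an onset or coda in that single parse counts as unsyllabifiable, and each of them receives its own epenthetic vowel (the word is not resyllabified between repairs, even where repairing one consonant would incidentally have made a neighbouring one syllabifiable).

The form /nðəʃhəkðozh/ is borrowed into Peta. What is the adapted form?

noðəʃohəkoðozoho

The consonants /n/, /ʃ/, /k/, /z/, /h/ cannot be parsed into a legal (C)V syllable (no codas are permitted; onsets are limited to one consonant).
Each unlicensed consonant becomes the onset of a new syllable: /n/ → /no/, /ʃ/ → /ʃo/, /k/ → /ko/, /z/ → /zo/, /h/ → /ho/.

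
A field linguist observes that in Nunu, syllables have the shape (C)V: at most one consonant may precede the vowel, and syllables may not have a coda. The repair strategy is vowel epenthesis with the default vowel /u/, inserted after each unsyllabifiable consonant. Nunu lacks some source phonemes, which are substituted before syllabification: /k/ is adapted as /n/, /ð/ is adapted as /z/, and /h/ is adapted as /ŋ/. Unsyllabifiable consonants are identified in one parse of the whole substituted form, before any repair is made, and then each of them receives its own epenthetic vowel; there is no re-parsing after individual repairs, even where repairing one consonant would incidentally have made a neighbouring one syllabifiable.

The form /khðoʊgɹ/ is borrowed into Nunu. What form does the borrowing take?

nuŋuzoʊguɹu

Substitution: /k/ → /n/, /h/ → /ŋ/, /ð/ → /z/, giving /nŋzoʊgɹ/.
The consonants /n/, /ŋ/, /g/, /ɹ/ cannot be parsed into a legal (C)V syllable (no codas are permitted; onsets are limited to one consonant).
Each unlicensed consonant becomes the onset of a new syllable: /n/ → /nu/, /ŋ/ → /ŋu/, /g/ → /gu/, /ɹ/ → /ɹu/.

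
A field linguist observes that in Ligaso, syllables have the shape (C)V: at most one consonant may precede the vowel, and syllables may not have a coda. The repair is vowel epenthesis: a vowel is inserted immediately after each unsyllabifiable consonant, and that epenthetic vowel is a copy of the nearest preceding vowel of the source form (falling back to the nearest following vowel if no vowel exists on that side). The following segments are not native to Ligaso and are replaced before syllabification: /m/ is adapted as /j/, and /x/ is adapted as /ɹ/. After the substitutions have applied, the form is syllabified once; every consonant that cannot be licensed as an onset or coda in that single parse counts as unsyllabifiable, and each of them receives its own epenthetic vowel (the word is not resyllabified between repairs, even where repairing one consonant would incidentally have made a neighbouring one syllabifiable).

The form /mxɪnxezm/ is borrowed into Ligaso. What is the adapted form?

Substitution: /m/ → /j/, /x/ → /ɹ/, giving /jɹɪnɹezj/.
The consonants /j/, /n/, /z/, /j/ cannot be parsed into a legal (C)V syllable (no codas are permitted; onsets are limited to one consonant).
Each unlicensed consonant becomes the onset of a new syllable: /j/ → /jɪ/, /n/ → /nɪ/, /z/ → /ze/, /j/ → /je/.

jɪɹɪnɪɹezeje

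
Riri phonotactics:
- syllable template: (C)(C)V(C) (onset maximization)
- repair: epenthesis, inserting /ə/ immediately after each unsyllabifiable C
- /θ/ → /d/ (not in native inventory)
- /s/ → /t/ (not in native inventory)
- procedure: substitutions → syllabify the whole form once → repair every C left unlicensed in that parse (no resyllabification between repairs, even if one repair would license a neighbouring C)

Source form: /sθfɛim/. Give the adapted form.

Substitution: /s/ → /t/, /θ/ → /d/, giving /tdfɛim/.
The consonants /t/ cannot be parsed into a legal (C)(C)V(C) syllable (at most one coda consonant is licensed; onsets may contain at most 2 consonants).
Epenthesis after each stranded consonant: /t/ → /tə/.

tədfɛim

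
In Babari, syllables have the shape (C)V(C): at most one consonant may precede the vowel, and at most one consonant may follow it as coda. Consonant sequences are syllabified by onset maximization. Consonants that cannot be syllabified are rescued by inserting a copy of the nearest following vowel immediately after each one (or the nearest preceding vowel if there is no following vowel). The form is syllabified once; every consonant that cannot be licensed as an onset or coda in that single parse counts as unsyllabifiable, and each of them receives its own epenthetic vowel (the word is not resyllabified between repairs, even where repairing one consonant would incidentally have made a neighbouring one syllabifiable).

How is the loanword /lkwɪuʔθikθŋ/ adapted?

Syllabifying with onset maximization leaves /l/, /k/, /θ/, /ŋ/ stranded (at most one coda consonant is licensed; onsets are limited to one consonant).
Epenthesis after each stranded consonant: /l/ → /lɪ/, /k/ → /kɪ/, /θ/ → /θi/, /ŋ/ → /ŋi/.

lɪkɪwɪuʔθikθiŋi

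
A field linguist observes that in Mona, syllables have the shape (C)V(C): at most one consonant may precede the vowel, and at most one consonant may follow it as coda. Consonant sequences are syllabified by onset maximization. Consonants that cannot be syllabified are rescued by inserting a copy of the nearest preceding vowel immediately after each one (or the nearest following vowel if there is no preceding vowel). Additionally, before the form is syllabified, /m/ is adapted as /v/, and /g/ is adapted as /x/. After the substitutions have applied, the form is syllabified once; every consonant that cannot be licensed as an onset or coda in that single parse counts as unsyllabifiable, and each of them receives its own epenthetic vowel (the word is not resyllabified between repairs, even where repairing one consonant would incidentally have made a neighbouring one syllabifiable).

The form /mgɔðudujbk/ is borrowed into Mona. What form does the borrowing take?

Substitution: /m/ → /v/, /g/ → /x/, giving /vxɔðudujbk/.
Under (C)V(C), the unsyllabifiable consonants are /v/, /b/, /k/ (at most one coda consonant is licensed; onsets are limited to one consonant).
Epenthesis after each stranded consonant: /v/ → /vɔ/, /b/ → /bu/, /k/ → /ku/.

vɔxɔðudujbuku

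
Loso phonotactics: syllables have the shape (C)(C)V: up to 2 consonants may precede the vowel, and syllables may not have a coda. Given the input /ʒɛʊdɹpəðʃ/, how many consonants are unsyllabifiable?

3

Under (C)(C)V, the unsyllabifiable consonants are /d/, /ð/, /ʃ/ (no codas are permitted; onsets may contain at most 2 consonants).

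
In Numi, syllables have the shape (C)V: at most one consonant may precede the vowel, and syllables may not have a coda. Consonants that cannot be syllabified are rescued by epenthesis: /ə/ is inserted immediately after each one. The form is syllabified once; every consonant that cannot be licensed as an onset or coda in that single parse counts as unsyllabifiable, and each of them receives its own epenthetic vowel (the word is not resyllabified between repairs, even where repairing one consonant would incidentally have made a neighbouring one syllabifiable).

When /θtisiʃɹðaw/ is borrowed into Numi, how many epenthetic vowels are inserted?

4

The unsyllabifiable consonants are /θ/, /ʃ/, /ɹ/, /w/; each receives one epenthetic vowel.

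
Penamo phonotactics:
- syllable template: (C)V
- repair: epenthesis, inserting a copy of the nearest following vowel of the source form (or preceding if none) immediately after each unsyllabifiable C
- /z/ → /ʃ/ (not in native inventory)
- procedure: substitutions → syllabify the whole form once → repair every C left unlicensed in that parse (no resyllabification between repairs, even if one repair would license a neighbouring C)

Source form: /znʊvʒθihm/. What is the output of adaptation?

Substitution: /z/ → /ʃ/, giving /ʃnʊvʒθihm/.
Under (C)V, the unsyllabifiable consonants are /ʃ/, /v/, /ʒ/, /h/, /m/ (no codas are permitted; onsets are limited to one consonant).
Inserting the epenthetic vowel yields /ʃ/ → /ʃʊ/, /v/ → /vi/, /ʒ/ → /ʒi/, /h/ → /hi/, /m/ → /mi/.

ʃʊnʊviʒiθihimi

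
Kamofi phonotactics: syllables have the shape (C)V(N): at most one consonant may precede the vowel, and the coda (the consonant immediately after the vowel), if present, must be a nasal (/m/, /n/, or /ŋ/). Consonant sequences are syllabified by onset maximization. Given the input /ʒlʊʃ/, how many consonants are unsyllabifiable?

The consonants /ʒ/, /ʃ/ cannot be parsed into a legal (C)V(N) syllable (only a nasal (/m/, /n/, or /ŋ/) is licensed in coda position; onsets are limited to one consonant).

2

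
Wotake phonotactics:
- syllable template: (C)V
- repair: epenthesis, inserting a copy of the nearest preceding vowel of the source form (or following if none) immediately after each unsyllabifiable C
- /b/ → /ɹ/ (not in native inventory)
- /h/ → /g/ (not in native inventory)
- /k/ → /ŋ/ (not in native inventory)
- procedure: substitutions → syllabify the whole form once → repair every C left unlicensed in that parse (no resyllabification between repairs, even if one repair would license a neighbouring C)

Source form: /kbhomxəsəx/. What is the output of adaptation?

Substitution: /k/ → /ŋ/, /b/ → /ɹ/, /h/ → /g/, giving /ŋɹgomxəsəx/.
The consonants /ŋ/, /ɹ/, /m/, /x/ cannot be parsed into a legal (C)V syllable (no codas are permitted; onsets are limited to one consonant).
Each unlicensed consonant becomes the onset of a new syllable: /ŋ/ → /ŋo/, /ɹ/ → /ɹo/, /m/ → /mo/, /x/ → /xə/.

ŋoɹogomoxəsəxə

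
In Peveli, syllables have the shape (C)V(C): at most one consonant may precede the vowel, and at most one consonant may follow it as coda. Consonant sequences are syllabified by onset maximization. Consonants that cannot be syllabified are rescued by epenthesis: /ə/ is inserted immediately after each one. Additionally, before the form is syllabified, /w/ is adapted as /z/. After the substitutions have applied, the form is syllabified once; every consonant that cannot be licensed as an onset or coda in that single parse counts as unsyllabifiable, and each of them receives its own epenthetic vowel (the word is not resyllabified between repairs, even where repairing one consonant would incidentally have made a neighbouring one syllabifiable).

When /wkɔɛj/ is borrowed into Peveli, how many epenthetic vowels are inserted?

1

After substitution the input is /zkɔɛj/.
The unsyllabifiable consonants are /z/; each receives one epenthetic vowel.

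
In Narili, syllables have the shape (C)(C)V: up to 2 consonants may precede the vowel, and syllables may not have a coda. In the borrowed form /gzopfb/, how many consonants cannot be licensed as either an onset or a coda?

Syllabifying with onset maximization leaves /p/, /f/, /b/ stranded (no codas are permitted; onsets may contain at most 2 consonants).

3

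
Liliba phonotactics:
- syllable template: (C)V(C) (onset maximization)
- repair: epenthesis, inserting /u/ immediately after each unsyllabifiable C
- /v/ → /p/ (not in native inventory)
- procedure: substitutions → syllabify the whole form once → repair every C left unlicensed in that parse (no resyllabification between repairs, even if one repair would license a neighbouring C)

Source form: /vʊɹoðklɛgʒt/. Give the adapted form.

pʊɹoðkulɛgʒutu

Substitution: /v/ → /p/, giving /pʊɹoðklɛgʒt/.
The consonants /k/, /ʒ/, /t/ cannot be parsed into a legal (C)V(C) syllable (at most one coda consonant is licensed; onsets are limited to one consonant).
Epenthesis after each stranded consonant: /k/ → /ku/, /ʒ/ → /ʒu/, /t/ → /tu/.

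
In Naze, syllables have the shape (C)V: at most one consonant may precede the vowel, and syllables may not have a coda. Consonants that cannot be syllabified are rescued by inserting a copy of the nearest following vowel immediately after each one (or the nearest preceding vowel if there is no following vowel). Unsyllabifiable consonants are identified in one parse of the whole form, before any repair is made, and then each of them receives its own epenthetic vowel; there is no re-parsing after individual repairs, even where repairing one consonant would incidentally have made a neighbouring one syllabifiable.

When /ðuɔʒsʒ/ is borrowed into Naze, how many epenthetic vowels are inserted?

3

The unsyllabifiable consonants are /ʒ/, /s/, /ʒ/; each receives one epenthetic vowel.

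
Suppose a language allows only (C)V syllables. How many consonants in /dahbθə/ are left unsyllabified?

Syllabifying with onset maximization leaves /h/, /b/ stranded (no codas are permitted; onsets are limited to one consonant).

2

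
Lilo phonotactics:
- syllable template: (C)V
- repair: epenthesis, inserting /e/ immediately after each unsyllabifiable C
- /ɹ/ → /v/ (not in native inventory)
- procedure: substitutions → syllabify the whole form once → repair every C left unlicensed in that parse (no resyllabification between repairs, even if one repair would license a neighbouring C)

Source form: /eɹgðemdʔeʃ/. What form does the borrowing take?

evegeðemedeʔeʃe

Substitution: /ɹ/ → /v/, giving /evgðemdʔeʃ/.
Under (C)V, the unsyllabifiable consonants are /v/, /g/, /m/, /d/, /ʃ/ (no codas are permitted; onsets are limited to one consonant).
Inserting the epenthetic vowel yields /v/ → /ve/, /g/ → /ge/, /m/ → /me/, /d/ → /de/, /ʃ/ → /ʃe/.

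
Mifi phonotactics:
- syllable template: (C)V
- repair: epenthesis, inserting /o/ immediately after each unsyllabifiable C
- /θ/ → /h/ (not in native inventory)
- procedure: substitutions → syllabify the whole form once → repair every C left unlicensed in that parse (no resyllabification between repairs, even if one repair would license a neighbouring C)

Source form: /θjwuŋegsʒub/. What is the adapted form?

Substitution: /θ/ → /h/, giving /hjwuŋegsʒub/.
Syllabifying with onset maximization leaves /h/, /j/, /g/, /s/, /b/ stranded (no codas are permitted; onsets are limited to one consonant).
Each unlicensed consonant becomes the onset of a new syllable: /h/ → /ho/, /j/ → /jo/, /g/ → /go/, /s/ → /so/, /b/ → /bo/.

hojowuŋegosoʒubo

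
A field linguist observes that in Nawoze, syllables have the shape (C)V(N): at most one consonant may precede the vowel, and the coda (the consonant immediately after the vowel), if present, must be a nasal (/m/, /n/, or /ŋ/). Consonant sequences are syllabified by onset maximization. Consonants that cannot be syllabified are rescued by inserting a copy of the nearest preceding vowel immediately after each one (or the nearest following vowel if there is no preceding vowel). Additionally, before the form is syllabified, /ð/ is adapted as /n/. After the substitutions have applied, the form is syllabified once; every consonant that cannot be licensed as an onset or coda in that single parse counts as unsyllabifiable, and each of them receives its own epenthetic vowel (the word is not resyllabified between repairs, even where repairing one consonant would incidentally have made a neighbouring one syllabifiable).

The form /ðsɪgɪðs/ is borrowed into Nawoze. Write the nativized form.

nɪsɪgɪnsɪ

Substitution: /ð/ → /n/, giving /nsɪgɪns/.
Syllabifying with onset maximization leaves /n/, /s/ stranded (only a nasal (/m/, /n/, or /ŋ/) is licensed in coda position; onsets are limited to one consonant).
Inserting the epenthetic vowel yields /n/ → /nɪ/, /s/ → /sɪ/.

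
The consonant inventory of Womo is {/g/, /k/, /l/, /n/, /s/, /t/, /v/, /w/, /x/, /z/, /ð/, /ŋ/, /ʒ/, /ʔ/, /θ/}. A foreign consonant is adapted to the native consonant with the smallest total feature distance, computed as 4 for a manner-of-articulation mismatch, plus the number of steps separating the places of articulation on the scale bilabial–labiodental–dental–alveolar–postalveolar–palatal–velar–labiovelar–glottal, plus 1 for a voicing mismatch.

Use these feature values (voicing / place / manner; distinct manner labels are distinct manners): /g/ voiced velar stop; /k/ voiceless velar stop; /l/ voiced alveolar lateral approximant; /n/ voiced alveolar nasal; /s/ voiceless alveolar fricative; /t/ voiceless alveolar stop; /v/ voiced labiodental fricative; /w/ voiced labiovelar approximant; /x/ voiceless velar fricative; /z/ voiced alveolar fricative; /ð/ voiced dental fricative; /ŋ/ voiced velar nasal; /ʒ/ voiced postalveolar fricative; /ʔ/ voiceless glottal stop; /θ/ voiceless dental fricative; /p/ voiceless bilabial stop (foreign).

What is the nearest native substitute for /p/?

/t/ is closest: same manner (stop), place distance 3 (bilabial→alveolar), same voicing; total 3. Next closest is /k/ at distance 6.

t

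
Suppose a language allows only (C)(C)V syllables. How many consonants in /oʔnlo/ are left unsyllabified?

Under (C)(C)V, the unsyllabifiable consonants are /ʔ/ (no codas are permitted; onsets may contain at most 2 consonants).

1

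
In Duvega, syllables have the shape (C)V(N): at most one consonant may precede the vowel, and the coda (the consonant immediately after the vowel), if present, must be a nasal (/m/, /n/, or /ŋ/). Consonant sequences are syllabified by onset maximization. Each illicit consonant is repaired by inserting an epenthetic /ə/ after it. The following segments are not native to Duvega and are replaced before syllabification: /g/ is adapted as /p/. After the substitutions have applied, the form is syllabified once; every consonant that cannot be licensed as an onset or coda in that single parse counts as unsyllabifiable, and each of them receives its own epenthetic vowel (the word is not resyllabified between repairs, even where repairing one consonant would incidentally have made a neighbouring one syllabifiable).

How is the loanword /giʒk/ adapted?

Substitution: /g/ → /p/, giving /piʒk/.
The consonants /ʒ/, /k/ cannot be parsed into a legal (C)V(N) syllable (only a nasal (/m/, /n/, or /ŋ/) is licensed in coda position; onsets are limited to one consonant).
Each unlicensed consonant becomes the onset of a new syllable: /ʒ/ → /ʒə/, /k/ → /kə/.

piʒəkə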